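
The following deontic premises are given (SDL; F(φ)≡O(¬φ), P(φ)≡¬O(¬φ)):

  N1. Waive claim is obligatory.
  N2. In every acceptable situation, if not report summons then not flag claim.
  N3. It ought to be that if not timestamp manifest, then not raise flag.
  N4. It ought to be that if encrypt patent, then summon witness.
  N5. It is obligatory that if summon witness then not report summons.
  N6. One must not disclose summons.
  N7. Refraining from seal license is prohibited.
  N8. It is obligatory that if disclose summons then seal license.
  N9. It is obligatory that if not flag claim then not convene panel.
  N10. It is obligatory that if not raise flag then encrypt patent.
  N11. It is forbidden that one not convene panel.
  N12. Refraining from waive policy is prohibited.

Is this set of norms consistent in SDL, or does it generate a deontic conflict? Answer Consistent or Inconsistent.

Premise 8 is O(disclose_summons → seal_license); even if O(seal_license) held, inferring O(disclose_summons) would be affirming the consequent — invalid.
So O(disclose_summons) is not derivable, and the apparent clash with O(¬disclose_summons) does not arise.
A world satisfying every obligation exists (e.g. convene_panel=true, disclose_summons=false, encrypt_patent=false, flag_claim=true, raise_flag=true, report_summons=true, seal_license=true, summon_witness=false, timestamp_manifest=true, waive_claim=true, waive_policy=true); no atom is both obligatory and forbidden, so the set is consistent.

Consistent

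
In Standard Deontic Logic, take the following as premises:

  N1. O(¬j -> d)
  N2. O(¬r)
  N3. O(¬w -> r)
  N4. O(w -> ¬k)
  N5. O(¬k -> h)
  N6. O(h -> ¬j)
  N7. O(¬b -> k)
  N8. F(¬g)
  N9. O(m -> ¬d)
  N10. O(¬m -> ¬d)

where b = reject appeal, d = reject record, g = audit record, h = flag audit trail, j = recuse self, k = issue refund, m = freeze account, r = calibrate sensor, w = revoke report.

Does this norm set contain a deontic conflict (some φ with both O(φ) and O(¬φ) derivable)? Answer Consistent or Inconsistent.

By case analysis on ¬m: premise 10 gives O(¬m -> ¬d) and premise 9 gives O(m -> ¬d), so O(¬d) either way.
Premise 1, O(¬j -> d), contraposes to O(¬d -> j); with O(¬d) we get O(j).
The contrapositive of premise 6 (O(h -> ¬j)) is O(j -> ¬h), and O(j) is already established, so O(¬h).
The contrapositive of premise 5 (O(¬k -> h)) is O(¬h -> k), and O(¬h) is already established, so O(k).
The contrapositive of premise 4 (O(w -> ¬k)) is O(k -> ¬w), and O(k) is already established, so O(¬w).
From O(¬w) and premise 3, O(¬w -> r), we obtain O(r).
But premise 2 directly asserts O(¬r).
We now have both O(r) and O(¬r) — r is simultaneously obligatory and forbidden, violating the D-axiom.

Inconsistent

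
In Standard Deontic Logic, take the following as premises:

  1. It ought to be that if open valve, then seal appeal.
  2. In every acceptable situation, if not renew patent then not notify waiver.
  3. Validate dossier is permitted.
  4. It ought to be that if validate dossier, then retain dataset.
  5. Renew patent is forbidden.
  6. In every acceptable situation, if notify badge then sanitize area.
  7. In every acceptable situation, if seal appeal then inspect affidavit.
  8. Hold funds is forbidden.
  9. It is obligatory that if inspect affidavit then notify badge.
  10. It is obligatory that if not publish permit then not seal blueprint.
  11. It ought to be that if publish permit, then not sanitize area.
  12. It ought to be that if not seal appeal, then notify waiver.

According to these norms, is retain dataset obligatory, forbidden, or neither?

Premise 4 is O(validate_dossier → retain_dataset), but O(validate_dossier) is not derivable from the premises (the permission P(validate_dossier) asserts only ¬O(¬validate_dossier), not O(validate_dossier)), so it does not yield O(retain_dataset).
No premise or chain of K-axiom applications forces O(retain_dataset), and none forces O(¬retain_dataset). So retain_dataset is neither obligatory nor forbidden under these norms.

Neither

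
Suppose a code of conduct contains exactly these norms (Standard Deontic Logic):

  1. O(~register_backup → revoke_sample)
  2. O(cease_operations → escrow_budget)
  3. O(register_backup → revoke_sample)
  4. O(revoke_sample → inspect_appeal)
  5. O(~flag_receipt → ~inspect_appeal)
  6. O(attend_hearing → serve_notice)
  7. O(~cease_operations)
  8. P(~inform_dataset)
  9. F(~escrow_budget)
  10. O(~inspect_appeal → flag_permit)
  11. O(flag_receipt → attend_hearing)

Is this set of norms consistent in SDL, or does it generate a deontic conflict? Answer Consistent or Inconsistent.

Premise 2 is O(cease_operations → escrow_budget); even if O(escrow_budget) held, inferring O(cease_operations) would be affirming the consequent — invalid.
So O(cease_operations) is not derivable, and the apparent clash with O(~cease_operations) does not arise.
A world satisfying every obligation exists (e.g. attend_hearing=true, cease_operations=false, escrow_budget=true, flag_permit=false, flag_receipt=true, inform_dataset=false, inspect_appeal=true, register_backup=false, revoke_sample=true, serve_notice=true); no atom is both obligatory and forbidden, so the set is consistent.

Consistent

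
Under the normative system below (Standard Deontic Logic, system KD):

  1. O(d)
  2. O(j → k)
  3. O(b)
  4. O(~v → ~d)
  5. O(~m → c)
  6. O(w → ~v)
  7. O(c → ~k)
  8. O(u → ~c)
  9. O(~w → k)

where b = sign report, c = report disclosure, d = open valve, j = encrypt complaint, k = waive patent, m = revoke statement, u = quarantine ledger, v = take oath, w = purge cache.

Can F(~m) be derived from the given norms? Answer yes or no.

Premise 1 gives O(d).
The contrapositive of premise 4 (O(~v → ~d)) is O(d → v), and O(d) is already established, so O(v).
Premise 6 is O(w → ~v); contrapositively O(v → ~w). Since O(v) holds, K gives O(~w).
Applying K to premise 9 (O(~w → k)) and O(~w) yields O(k).
The contrapositive of premise 7 (O(c → ~k)) is O(k → ~c), and O(k) is already established, so O(~c).
Premise 5, O(~m → c), contraposes to O(~c → m); with O(~c) we get O(m).
Premises 2, 3, 8 do not contribute to this derivation.
So O(m) holds, i.e. F(~m). The claim follows.

Yes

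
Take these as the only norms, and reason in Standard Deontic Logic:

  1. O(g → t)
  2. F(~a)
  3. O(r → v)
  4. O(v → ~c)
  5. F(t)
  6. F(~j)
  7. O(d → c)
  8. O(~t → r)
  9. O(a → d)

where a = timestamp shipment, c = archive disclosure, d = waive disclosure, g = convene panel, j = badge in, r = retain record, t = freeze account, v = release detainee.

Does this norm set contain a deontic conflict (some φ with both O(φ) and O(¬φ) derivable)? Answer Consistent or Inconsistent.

Inconsistent

Premise 2 is F(~a), i.e. O(a).
From O(a) and premise 9, O(a → d), we obtain O(d).
Premise 7 is O(d → c); since O(d), deontic closure gives O(c).
Premise 4, O(v → ~c), contraposes to O(c → ~v); with O(c) we get O(~v).
The contrapositive of premise 3 (O(r → v)) is O(~v → ~r), and O(~v) is already established, so O(~r).
The contrapositive of premise 8 (O(~t → r)) is O(~r → t), and O(~r) is already established, so O(t).
However, F(t) at premise 5 amounts to O(~t).
We now have both O(t) and O(~t) — t is simultaneously obligatory and forbidden, violating the D-axiom.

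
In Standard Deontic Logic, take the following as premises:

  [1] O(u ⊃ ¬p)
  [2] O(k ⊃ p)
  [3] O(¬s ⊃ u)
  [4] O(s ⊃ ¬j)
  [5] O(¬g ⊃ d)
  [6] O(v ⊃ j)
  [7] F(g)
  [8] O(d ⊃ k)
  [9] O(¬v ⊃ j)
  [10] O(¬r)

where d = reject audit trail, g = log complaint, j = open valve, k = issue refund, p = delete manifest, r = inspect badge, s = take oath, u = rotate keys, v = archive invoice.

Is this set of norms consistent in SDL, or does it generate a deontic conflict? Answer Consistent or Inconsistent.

Premises 9 and 6 cover both cases: O(¬v ⊃ j) and O(v ⊃ j). Since ¬v ∨ v is a tautology, O(j) follows.
Premise 4 is O(s ⊃ ¬j); contrapositively O(j ⊃ ¬s). Since O(j) holds, K gives O(¬s).
With premise 3, O(¬s ⊃ u), the K-axiom yields O(u).
With premise 1, O(u ⊃ ¬p), the K-axiom yields O(¬p).
Premise 2, O(k ⊃ p), contraposes to O(¬p ⊃ ¬k); with O(¬p) we get O(¬k).
Premise 8, O(d ⊃ k), contraposes to O(¬k ⊃ ¬d); with O(¬k) we get O(¬d).
The contrapositive of premise 5 (O(¬g ⊃ d)) is O(¬d ⊃ g), and O(¬d) is already established, so O(g).
Yet premise 7 is F(g), i.e. O(¬g).
We now have both O(g) and O(¬g) — g is simultaneously obligatory and forbidden, violating the D-axiom.

Inconsistent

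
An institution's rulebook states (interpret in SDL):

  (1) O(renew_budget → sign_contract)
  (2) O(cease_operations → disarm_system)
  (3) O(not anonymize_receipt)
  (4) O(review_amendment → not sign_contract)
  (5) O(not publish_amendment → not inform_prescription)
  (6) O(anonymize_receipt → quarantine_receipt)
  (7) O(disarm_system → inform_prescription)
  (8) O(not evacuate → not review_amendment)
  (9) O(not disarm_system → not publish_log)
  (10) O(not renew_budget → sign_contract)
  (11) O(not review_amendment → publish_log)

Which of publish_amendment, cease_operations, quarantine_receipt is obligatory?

publish_amendment

Premises 10 and 1 are O(not renew_budget → sign_contract) and O(renew_budget → sign_contract); every ideal world satisfies not renew_budget or renew_budget, so in either case sign_contract holds — hence O(sign_contract).
Premise 4 is O(review_amendment → not sign_contract); contrapositively O(sign_contract → not review_amendment). Since O(sign_contract) holds, K gives O(not review_amendment).
Premise 11 is O(not review_amendment → publish_log); since O(not review_amendment), deontic closure gives O(publish_log).
Premise 9, O(not disarm_system → not publish_log), contraposes to O(publish_log → disarm_system); with O(publish_log) we get O(disarm_system).
Premise 7 is O(disarm_system → inform_prescription); since O(disarm_system), deontic closure gives O(inform_prescription).
Premise 5, O(not publish_amendment → not inform_prescription), contraposes to O(inform_prescription → publish_amendment); with O(inform_prescription) we get O(publish_amendment).
So O(publish_amendment) holds — publish_amendment is obligatory. None of the other listed options is made obligatory by any chain of premises.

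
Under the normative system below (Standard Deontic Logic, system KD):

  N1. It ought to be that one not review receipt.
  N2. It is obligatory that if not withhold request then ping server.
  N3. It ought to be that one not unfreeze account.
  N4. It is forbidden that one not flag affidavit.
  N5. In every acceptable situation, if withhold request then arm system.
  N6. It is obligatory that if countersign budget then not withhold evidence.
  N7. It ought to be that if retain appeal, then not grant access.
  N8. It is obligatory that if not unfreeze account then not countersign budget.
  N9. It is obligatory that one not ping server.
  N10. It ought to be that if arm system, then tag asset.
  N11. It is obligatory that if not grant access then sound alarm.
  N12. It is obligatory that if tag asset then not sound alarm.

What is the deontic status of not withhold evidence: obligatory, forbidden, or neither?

Neither

Premise 6 is O(countersign_budget → ¬withhold_evidence), but O(countersign_budget) is not derivable from the premises, so it does not yield O(¬withhold_evidence).
No premise or chain of K-axiom applications forces O(¬withhold_evidence), and none forces O(withhold_evidence). So ¬withhold_evidence is neither obligatory nor forbidden under these norms.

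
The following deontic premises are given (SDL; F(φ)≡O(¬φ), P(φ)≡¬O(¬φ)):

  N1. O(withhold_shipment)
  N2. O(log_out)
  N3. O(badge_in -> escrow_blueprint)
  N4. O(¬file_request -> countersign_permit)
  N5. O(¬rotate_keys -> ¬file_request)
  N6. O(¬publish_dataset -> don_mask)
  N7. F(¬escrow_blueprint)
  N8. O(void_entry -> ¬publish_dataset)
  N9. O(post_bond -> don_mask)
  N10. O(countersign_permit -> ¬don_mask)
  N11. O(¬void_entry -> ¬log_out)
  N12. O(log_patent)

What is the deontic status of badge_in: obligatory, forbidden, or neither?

Premise 3 is O(badge_in -> escrow_blueprint); even if O(escrow_blueprint) held, inferring O(badge_in) would be affirming the consequent — invalid.
No premise or chain of K-axiom applications forces O(badge_in), and none forces O(¬badge_in). So badge_in is neither obligatory nor forbidden under these norms.

Neither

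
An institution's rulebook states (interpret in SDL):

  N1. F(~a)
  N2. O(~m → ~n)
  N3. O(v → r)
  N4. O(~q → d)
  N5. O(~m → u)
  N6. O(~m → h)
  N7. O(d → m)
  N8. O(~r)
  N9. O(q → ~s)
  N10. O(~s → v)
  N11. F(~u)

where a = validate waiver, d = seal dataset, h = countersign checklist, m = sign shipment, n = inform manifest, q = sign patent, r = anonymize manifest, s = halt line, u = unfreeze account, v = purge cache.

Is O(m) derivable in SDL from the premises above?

From premise 8 we have O(~r).
The contrapositive of premise 3 (O(v → r)) is O(~r → ~v), and O(~r) is already established, so O(~v).
The contrapositive of premise 10 (O(~s → v)) is O(~v → s), and O(~v) is already established, so O(s).
The contrapositive of premise 9 (O(q → ~s)) is O(s → ~q), and O(s) is already established, so O(~q).
Premise 4 is O(~q → d); since O(~q), deontic closure gives O(d).
Applying K to premise 7 (O(d → m)) and O(d) yields O(m).
Premises 1, 2, 5, 6, 11 do not contribute to this derivation.
So O(m) follows.

Yes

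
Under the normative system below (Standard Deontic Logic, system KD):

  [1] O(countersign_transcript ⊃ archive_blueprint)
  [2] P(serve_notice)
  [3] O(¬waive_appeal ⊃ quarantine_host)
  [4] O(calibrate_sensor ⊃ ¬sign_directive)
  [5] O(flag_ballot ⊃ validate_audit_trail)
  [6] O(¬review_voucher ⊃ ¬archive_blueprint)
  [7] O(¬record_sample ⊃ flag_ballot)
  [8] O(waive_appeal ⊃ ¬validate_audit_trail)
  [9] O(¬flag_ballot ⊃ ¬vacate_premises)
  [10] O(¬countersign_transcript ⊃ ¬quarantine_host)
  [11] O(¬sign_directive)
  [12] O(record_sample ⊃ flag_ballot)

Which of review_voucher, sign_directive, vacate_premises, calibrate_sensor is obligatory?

review_voucher

By case analysis on record_sample: premise 12 gives O(record_sample ⊃ flag_ballot) and premise 7 gives O(¬record_sample ⊃ flag_ballot), so O(flag_ballot) either way.
Applying K to premise 5 (O(flag_ballot ⊃ validate_audit_trail)) and O(flag_ballot) yields O(validate_audit_trail).
The contrapositive of premise 8 (O(waive_appeal ⊃ ¬validate_audit_trail)) is O(validate_audit_trail ⊃ ¬waive_appeal), and O(validate_audit_trail) is already established, so O(¬waive_appeal).
Premise 3 is O(¬waive_appeal ⊃ quarantine_host); since O(¬waive_appeal), deontic closure gives O(quarantine_host).
The contrapositive of premise 10 (O(¬countersign_transcript ⊃ ¬quarantine_host)) is O(quarantine_host ⊃ countersign_transcript), and O(quarantine_host) is already established, so O(countersign_transcript).
Applying K to premise 1 (O(countersign_transcript ⊃ archive_blueprint)) and O(countersign_transcript) yields O(archive_blueprint).
Premise 6, O(¬review_voucher ⊃ ¬archive_blueprint), contraposes to O(archive_blueprint ⊃ review_voucher); with O(archive_blueprint) we get O(review_voucher).
So O(review_voucher) holds — review_voucher is obligatory. None of the other listed options is made obligatory by any chain of premises.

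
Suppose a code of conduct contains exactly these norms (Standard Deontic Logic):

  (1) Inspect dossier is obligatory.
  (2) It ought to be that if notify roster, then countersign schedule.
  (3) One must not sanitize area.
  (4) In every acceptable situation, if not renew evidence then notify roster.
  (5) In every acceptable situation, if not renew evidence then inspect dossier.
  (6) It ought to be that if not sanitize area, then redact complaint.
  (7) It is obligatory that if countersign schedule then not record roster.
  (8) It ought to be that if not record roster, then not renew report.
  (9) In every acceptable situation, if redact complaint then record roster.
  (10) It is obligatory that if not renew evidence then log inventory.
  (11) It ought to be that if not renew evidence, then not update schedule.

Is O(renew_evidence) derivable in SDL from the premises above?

Premise 3, F(sanitize_area), is equivalent to O(¬sanitize_area).
Premise 6 is O(¬sanitize_area → redact_complaint); since O(¬sanitize_area), deontic closure gives O(redact_complaint).
From O(redact_complaint) and premise 9, O(redact_complaint → record_roster), we obtain O(record_roster).
The contrapositive of premise 7 (O(countersign_schedule → ¬record_roster)) is O(record_roster → ¬countersign_schedule), and O(record_roster) is already established, so O(¬countersign_schedule).
The contrapositive of premise 2 (O(notify_roster → countersign_schedule)) is O(¬countersign_schedule → ¬notify_roster), and O(¬countersign_schedule) is already established, so O(¬notify_roster).
Premise 4, O(¬renew_evidence → notify_roster), contraposes to O(¬notify_roster → renew_evidence); with O(¬notify_roster) we get O(renew_evidence).
Premises 1, 5, 8, 10, 11 do not contribute to this derivation.
So O(renew_evidence) follows.

Yes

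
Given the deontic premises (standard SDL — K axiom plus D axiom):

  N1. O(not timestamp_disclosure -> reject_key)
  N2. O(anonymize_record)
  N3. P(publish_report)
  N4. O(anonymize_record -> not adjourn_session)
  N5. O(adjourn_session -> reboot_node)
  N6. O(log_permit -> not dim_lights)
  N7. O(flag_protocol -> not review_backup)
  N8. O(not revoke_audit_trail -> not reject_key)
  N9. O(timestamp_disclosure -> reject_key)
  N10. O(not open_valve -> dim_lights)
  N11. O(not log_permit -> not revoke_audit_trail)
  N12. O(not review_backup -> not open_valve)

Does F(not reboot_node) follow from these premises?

Premise 5 is O(adjourn_session -> reboot_node), but O(adjourn_session) is not derivable from the premises, so it does not yield O(reboot_node).
No other premise forces O(reboot_node). An ideal world satisfying every premise can still have not reboot_node true, so F(not reboot_node) is not derivable.

No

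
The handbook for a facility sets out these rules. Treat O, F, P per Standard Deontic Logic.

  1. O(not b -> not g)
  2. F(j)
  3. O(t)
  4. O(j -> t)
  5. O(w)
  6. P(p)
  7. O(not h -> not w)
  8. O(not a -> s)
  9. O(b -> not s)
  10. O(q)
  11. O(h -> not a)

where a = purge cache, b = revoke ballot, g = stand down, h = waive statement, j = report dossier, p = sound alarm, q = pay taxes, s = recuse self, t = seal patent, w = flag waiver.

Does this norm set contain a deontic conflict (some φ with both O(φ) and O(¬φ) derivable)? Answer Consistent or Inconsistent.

Consistent

Premise 4 is O(j -> t); even if O(t) held, inferring O(j) would be affirming the consequent — invalid.
So O(j) is not derivable, and the apparent clash with O(not j) does not arise.
A world satisfying every obligation exists (e.g. a=false, b=false, g=false, h=true, j=false, p=false, q=true, s=true, t=true, w=true); no atom is both obligatory and forbidden, so the set is consistent.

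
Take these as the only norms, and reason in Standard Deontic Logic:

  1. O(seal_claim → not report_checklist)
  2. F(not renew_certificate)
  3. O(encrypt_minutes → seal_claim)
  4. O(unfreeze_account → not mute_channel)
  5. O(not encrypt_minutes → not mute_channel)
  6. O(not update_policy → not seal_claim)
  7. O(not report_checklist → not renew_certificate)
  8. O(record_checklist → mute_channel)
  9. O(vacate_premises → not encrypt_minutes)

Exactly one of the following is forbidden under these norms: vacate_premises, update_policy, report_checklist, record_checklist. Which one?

Premise 2, F(not renew_certificate), is equivalent to O(renew_certificate).
Premise 7 is O(not report_checklist → not renew_certificate); contrapositively O(renew_certificate → report_checklist). Since O(renew_certificate) holds, K gives O(report_checklist).
Premise 1, O(seal_claim → not report_checklist), contraposes to O(report_checklist → not seal_claim); with O(report_checklist) we get O(not seal_claim).
The contrapositive of premise 3 (O(encrypt_minutes → seal_claim)) is O(not seal_claim → not encrypt_minutes), and O(not seal_claim) is already established, so O(not encrypt_minutes).
Premise 5 is O(not encrypt_minutes → not mute_channel); since O(not encrypt_minutes), deontic closure gives O(not mute_channel).
Premise 8, O(record_checklist → mute_channel), contraposes to O(not mute_channel → not record_checklist); with O(not mute_channel) we get O(not record_checklist).
So O(not record_checklist) holds, i.e. record_checklist is forbidden. None of the other listed options is forbidden under the premises.

record_checklist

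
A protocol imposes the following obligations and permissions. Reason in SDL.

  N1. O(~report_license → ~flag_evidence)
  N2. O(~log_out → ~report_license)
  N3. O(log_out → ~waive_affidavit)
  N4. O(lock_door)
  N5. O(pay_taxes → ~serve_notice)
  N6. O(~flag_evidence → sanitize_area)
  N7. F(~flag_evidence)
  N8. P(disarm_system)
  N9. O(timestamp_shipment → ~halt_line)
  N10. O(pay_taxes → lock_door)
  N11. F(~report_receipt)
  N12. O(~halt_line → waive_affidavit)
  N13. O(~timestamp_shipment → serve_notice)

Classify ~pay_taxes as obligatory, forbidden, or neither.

Obligatory

Premise 7, F(~flag_evidence), is equivalent to O(flag_evidence).
The contrapositive of premise 1 (O(~report_license → ~flag_evidence)) is O(flag_evidence → report_license), and O(flag_evidence) is already established, so O(report_license).
Premise 2, O(~log_out → ~report_license), contraposes to O(report_license → log_out); with O(report_license) we get O(log_out).
Applying K to premise 3 (O(log_out → ~waive_affidavit)) and O(log_out) yields O(~waive_affidavit).
Premise 12, O(~halt_line → waive_affidavit), contraposes to O(~waive_affidavit → halt_line); with O(~waive_affidavit) we get O(halt_line).
The contrapositive of premise 9 (O(timestamp_shipment → ~halt_line)) is O(halt_line → ~timestamp_shipment), and O(halt_line) is already established, so O(~timestamp_shipment).
Premise 13 is O(~timestamp_shipment → serve_notice); since O(~timestamp_shipment), deontic closure gives O(serve_notice).
Premise 5, O(pay_taxes → ~serve_notice), contraposes to O(serve_notice → ~pay_taxes); with O(serve_notice) we get O(~pay_taxes).
Premises 4, 6, 8, 10, 11 do not contribute to this derivation.
Hence ~pay_taxes is obligatory.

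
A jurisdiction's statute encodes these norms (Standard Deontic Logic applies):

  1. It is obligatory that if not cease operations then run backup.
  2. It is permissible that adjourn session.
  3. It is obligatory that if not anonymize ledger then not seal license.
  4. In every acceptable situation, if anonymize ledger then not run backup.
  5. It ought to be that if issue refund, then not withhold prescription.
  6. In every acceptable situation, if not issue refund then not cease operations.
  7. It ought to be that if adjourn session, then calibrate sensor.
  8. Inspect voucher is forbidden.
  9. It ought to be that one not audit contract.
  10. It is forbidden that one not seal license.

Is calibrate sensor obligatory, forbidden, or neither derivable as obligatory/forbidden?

Premise 7 is O(adjourn_session → calibrate_sensor), but O(adjourn_session) is not derivable from the premises (the permission P(adjourn_session) asserts only ¬O(¬adjourn_session), not O(adjourn_session)), so it does not yield O(calibrate_sensor).
No premise or chain of K-axiom applications forces O(calibrate_sensor), and none forces O(¬calibrate_sensor). So calibrate_sensor is neither obligatory nor forbidden under these norms.

Neither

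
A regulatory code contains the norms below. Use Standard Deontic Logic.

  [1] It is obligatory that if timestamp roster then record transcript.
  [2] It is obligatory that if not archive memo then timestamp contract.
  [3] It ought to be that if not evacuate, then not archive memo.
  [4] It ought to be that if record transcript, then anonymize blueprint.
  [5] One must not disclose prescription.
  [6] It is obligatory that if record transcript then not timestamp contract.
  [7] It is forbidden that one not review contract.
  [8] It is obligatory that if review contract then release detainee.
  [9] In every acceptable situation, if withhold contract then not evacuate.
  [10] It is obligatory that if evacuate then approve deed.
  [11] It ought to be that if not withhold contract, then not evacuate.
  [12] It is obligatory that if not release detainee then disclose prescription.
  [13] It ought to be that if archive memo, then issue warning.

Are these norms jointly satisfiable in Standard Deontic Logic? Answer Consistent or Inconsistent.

Premise 12 is O(¬release_detainee → disclose_prescription), but O(¬release_detainee) is not derivable from the premises, so it does not yield O(disclose_prescription).
So O(disclose_prescription) is not derivable, and the apparent clash with O(¬disclose_prescription) does not arise.
A world satisfying every obligation exists (e.g. anonymize_blueprint=false, approve_deed=false, archive_memo=false, disclose_prescription=false, evacuate=false, issue_warning=false, record_transcript=false, release_detainee=true, review_contract=true, timestamp_contract=true, timestamp_roster=false, withhold_contract=false); no atom is both obligatory and forbidden, so the set is consistent.

Consistent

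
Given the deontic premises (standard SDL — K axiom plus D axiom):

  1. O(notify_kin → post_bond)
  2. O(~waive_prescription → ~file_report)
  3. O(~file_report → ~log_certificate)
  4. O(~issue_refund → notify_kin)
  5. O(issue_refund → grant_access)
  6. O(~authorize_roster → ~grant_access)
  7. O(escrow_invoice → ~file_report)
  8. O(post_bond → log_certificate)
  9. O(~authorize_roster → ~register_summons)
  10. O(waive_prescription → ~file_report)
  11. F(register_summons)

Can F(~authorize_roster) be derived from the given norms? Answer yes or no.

Premises 10 and 2 cover both cases: O(waive_prescription → ~file_report) and O(~waive_prescription → ~file_report). Since waive_prescription ∨ ~waive_prescription is a tautology, O(~file_report) follows.
Applying K to premise 3 (O(~file_report → ~log_certificate)) and O(~file_report) yields O(~log_certificate).
Premise 8, O(post_bond → log_certificate), contraposes to O(~log_certificate → ~post_bond); with O(~log_certificate) we get O(~post_bond).
Premise 1, O(notify_kin → post_bond), contraposes to O(~post_bond → ~notify_kin); with O(~post_bond) we get O(~notify_kin).
Premise 4, O(~issue_refund → notify_kin), contraposes to O(~notify_kin → issue_refund); with O(~notify_kin) we get O(issue_refund).
Applying K to premise 5 (O(issue_refund → grant_access)) and O(issue_refund) yields O(grant_access).
Premise 6, O(~authorize_roster → ~grant_access), contraposes to O(grant_access → authorize_roster); with O(grant_access) we get O(authorize_roster).
Premises 7, 9, 11 do not contribute to this derivation.
So O(authorize_roster) holds, i.e. F(~authorize_roster). The claim follows.

Yes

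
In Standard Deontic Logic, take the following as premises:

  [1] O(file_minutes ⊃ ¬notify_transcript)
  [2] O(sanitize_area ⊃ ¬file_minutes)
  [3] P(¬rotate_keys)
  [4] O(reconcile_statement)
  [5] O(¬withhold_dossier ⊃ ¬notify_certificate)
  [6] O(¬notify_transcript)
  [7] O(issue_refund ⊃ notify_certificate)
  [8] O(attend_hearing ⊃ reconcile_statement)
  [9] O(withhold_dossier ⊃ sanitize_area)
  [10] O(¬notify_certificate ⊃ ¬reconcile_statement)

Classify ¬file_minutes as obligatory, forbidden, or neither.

Obligatory

From premise 4 we have O(reconcile_statement).
Premise 10 is O(¬notify_certificate ⊃ ¬reconcile_statement); contrapositively O(reconcile_statement ⊃ notify_certificate). Since O(reconcile_statement) holds, K gives O(notify_certificate).
Premise 5, O(¬withhold_dossier ⊃ ¬notify_certificate), contraposes to O(notify_certificate ⊃ withhold_dossier); with O(notify_certificate) we get O(withhold_dossier).
With premise 9, O(withhold_dossier ⊃ sanitize_area), the K-axiom yields O(sanitize_area).
With premise 2, O(sanitize_area ⊃ ¬file_minutes), the K-axiom yields O(¬file_minutes).
Premises 1, 3, 6, 7, 8 do not contribute to this derivation.
Hence ¬file_minutes is obligatory.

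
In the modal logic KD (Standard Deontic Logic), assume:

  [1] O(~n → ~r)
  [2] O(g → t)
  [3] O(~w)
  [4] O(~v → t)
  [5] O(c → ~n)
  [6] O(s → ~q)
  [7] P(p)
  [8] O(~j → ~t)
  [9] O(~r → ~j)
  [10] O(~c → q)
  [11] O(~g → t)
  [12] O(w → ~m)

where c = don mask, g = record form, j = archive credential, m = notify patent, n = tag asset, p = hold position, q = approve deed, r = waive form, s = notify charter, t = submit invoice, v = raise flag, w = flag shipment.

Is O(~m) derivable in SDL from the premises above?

Premise 12 is O(w → ~m), but O(w) is not derivable from the premises, so it does not yield O(~m).
No other premise forces O(~m). An ideal world satisfying every premise can still have ~m false, so O(~m) is not derivable.

No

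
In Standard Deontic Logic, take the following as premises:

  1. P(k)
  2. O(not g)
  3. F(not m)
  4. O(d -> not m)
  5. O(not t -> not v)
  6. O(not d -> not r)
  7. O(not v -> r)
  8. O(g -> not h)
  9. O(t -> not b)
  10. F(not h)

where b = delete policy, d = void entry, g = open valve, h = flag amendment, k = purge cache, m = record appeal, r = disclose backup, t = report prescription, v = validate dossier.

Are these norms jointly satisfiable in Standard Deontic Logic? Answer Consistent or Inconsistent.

Consistent

Premise 8 is O(g -> not h), but O(g) is not derivable from the premises, so it does not yield O(not h).
So O(not h) is not derivable, and the apparent clash with O(h) does not arise.
A world satisfying every obligation exists (e.g. b=false, d=false, g=false, h=true, k=false, m=true, r=false, t=true, v=true); no atom is both obligatory and forbidden, so the set is consistent.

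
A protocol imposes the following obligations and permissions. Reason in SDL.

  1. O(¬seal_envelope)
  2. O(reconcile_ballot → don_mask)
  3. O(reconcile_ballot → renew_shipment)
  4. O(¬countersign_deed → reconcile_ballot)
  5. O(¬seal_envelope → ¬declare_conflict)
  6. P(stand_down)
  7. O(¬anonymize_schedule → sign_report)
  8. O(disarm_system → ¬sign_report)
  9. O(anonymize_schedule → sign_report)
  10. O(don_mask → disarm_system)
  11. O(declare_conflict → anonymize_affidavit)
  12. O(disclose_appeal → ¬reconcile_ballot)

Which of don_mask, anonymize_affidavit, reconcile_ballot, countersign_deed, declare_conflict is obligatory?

countersign_deed

Premises 9 and 7 are O(anonymize_schedule → sign_report) and O(¬anonymize_schedule → sign_report); every ideal world satisfies anonymize_schedule or ¬anonymize_schedule, so in either case sign_report holds — hence O(sign_report).
Premise 8, O(disarm_system → ¬sign_report), contraposes to O(sign_report → ¬disarm_system); with O(sign_report) we get O(¬disarm_system).
Premise 10, O(don_mask → disarm_system), contraposes to O(¬disarm_system → ¬don_mask); with O(¬disarm_system) we get O(¬don_mask).
The contrapositive of premise 2 (O(reconcile_ballot → don_mask)) is O(¬don_mask → ¬reconcile_ballot), and O(¬don_mask) is already established, so O(¬reconcile_ballot).
Premise 4, O(¬countersign_deed → reconcile_ballot), contraposes to O(¬reconcile_ballot → countersign_deed); with O(¬reconcile_ballot) we get O(countersign_deed).
So O(countersign_deed) holds — countersign_deed is obligatory. None of the other listed options is made obligatory by any chain of premises.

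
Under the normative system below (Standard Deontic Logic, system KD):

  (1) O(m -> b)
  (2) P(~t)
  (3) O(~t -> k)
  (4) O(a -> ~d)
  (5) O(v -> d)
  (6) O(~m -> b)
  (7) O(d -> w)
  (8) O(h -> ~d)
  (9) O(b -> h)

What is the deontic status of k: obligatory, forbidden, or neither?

Neither

Premise 3 is O(~t -> k), but O(~t) is not derivable from the premises (the permission P(~t) asserts only ~O(t), not O(~t)), so it does not yield O(k).
No premise or chain of K-axiom applications forces O(k), and none forces O(~k). So k is neither obligatory nor forbidden under these norms.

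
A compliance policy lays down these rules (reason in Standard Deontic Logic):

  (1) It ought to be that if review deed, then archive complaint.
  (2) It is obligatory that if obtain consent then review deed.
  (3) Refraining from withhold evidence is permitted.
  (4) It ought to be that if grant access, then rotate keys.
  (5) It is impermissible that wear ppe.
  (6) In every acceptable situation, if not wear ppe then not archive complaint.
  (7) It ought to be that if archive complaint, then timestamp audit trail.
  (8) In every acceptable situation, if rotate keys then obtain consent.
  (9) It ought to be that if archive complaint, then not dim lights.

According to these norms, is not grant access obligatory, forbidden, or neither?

Premise 5 is F(wear_ppe), i.e. O(¬wear_ppe).
With premise 6, O(¬wear_ppe → ¬archive_complaint), the K-axiom yields O(¬archive_complaint).
Premise 1, O(review_deed → archive_complaint), contraposes to O(¬archive_complaint → ¬review_deed); with O(¬archive_complaint) we get O(¬review_deed).
The contrapositive of premise 2 (O(obtain_consent → review_deed)) is O(¬review_deed → ¬obtain_consent), and O(¬review_deed) is already established, so O(¬obtain_consent).
The contrapositive of premise 8 (O(rotate_keys → obtain_consent)) is O(¬obtain_consent → ¬rotate_keys), and O(¬obtain_consent) is already established, so O(¬rotate_keys).
Premise 4 is O(grant_access → rotate_keys); contrapositively O(¬rotate_keys → ¬grant_access). Since O(¬rotate_keys) holds, K gives O(¬grant_access).
Premises 3, 7, 9 do not contribute to this derivation.
Hence ¬grant_access is obligatory.

Obligatory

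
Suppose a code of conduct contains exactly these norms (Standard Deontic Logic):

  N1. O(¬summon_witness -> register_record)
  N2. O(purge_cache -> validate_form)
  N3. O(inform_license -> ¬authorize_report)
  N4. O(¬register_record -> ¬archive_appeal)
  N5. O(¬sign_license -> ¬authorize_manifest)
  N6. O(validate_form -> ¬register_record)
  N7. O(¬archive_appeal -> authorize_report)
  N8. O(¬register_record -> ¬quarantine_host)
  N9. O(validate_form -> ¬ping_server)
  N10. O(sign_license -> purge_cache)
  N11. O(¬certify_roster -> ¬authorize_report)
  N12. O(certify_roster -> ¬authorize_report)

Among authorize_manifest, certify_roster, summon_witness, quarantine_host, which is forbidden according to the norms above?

authorize_manifest

Premises 12 and 11 are O(certify_roster -> ¬authorize_report) and O(¬certify_roster -> ¬authorize_report); every ideal world satisfies certify_roster or ¬certify_roster, so in either case ¬authorize_report holds — hence O(¬authorize_report).
The contrapositive of premise 7 (O(¬archive_appeal -> authorize_report)) is O(¬authorize_report -> archive_appeal), and O(¬authorize_report) is already established, so O(archive_appeal).
Premise 4 is O(¬register_record -> ¬archive_appeal); contrapositively O(archive_appeal -> register_record). Since O(archive_appeal) holds, K gives O(register_record).
The contrapositive of premise 6 (O(validate_form -> ¬register_record)) is O(register_record -> ¬validate_form), and O(register_record) is already established, so O(¬validate_form).
The contrapositive of premise 2 (O(purge_cache -> validate_form)) is O(¬validate_form -> ¬purge_cache), and O(¬validate_form) is already established, so O(¬purge_cache).
Premise 10 is O(sign_license -> purge_cache); contrapositively O(¬purge_cache -> ¬sign_license). Since O(¬purge_cache) holds, K gives O(¬sign_license).
From O(¬sign_license) and premise 5, O(¬sign_license -> ¬authorize_manifest), we obtain O(¬authorize_manifest).
So O(¬authorize_manifest) holds, i.e. authorize_manifest is forbidden. None of the other listed options is forbidden under the premises.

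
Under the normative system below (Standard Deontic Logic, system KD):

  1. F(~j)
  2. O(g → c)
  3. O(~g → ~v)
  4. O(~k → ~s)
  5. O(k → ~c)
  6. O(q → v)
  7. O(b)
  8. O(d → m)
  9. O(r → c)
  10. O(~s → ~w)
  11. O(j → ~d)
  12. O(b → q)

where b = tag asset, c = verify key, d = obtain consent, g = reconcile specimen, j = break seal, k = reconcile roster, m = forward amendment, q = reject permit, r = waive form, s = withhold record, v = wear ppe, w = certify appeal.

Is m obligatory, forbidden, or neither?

Premise 8 is O(d → m), but O(d) is not derivable from the premises, so it does not yield O(m).
No premise or chain of K-axiom applications forces O(m), and none forces O(~m). So m is neither obligatory nor forbidden under these norms.

Neither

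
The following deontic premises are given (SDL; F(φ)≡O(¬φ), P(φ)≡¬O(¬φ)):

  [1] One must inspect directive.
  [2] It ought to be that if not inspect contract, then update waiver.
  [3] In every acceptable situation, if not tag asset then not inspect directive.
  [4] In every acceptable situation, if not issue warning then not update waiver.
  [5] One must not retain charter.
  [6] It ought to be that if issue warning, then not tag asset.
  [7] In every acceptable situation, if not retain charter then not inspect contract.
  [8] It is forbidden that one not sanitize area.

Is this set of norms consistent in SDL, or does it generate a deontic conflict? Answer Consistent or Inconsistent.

Inconsistent

Premise 1 states O(inspect_directive) outright.
Premise 3, O(¬tag_asset → ¬inspect_directive), contraposes to O(inspect_directive → tag_asset); with O(inspect_directive) we get O(tag_asset).
The contrapositive of premise 6 (O(issue_warning → ¬tag_asset)) is O(tag_asset → ¬issue_warning), and O(tag_asset) is already established, so O(¬issue_warning).
From O(¬issue_warning) and premise 4, O(¬issue_warning → ¬update_waiver), we obtain O(¬update_waiver).
Premise 2, O(¬inspect_contract → update_waiver), contraposes to O(¬update_waiver → inspect_contract); with O(¬update_waiver) we get O(inspect_contract).
Premise 7 is O(¬retain_charter → ¬inspect_contract); contrapositively O(inspect_contract → retain_charter). Since O(inspect_contract) holds, K gives O(retain_charter).
However, F(retain_charter) at premise 5 amounts to O(¬retain_charter).
We now have both O(retain_charter) and O(¬retain_charter) — retain_charter is simultaneously obligatory and forbidden, violating the D-axiom.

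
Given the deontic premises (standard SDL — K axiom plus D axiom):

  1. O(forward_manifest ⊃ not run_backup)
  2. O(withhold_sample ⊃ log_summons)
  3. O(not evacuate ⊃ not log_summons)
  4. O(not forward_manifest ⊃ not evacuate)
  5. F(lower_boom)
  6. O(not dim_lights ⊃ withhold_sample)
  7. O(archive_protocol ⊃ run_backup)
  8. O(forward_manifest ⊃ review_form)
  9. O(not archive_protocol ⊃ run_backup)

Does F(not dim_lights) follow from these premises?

Yes

Premises 9 and 7 cover both cases: O(not archive_protocol ⊃ run_backup) and O(archive_protocol ⊃ run_backup). Since not archive_protocol ∨ archive_protocol is a tautology, O(run_backup) follows.
The contrapositive of premise 1 (O(forward_manifest ⊃ not run_backup)) is O(run_backup ⊃ not forward_manifest), and O(run_backup) is already established, so O(not forward_manifest).
With premise 4, O(not forward_manifest ⊃ not evacuate), the K-axiom yields O(not evacuate).
From O(not evacuate) and premise 3, O(not evacuate ⊃ not log_summons), we obtain O(not log_summons).
Premise 2, O(withhold_sample ⊃ log_summons), contraposes to O(not log_summons ⊃ not withhold_sample); with O(not log_summons) we get O(not withhold_sample).
The contrapositive of premise 6 (O(not dim_lights ⊃ withhold_sample)) is O(not withhold_sample ⊃ dim_lights), and O(not withhold_sample) is already established, so O(dim_lights).
Premises 5, 8 do not contribute to this derivation.
So O(dim_lights) holds, i.e. F(not dim_lights). The claim follows.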